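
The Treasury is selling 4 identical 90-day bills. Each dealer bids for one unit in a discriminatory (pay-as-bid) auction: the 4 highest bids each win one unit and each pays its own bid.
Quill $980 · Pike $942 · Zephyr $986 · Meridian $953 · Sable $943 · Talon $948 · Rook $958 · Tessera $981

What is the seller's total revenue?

Total revenue: $3,905

Sorting: 986 (Zephyr), 981 (Tessera), 980 (Quill), 958 (Rook), 953 (Meridian), 948 (Talon), …
Top 4: Zephyr, Tessera, Quill, Rook.
Total revenue = 986 + 981 + 980 + 958 = $3,905.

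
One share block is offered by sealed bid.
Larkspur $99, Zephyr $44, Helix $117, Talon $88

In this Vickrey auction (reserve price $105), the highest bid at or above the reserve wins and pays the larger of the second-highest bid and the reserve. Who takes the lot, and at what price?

Vickrey auction (reserve price $105): the highest bid at or above the reserve wins and pays the larger of the second-highest bid and the reserve.
Bids in order: 117 (Helix) > 99 (Larkspur) > 88 (Talon) > 44 (Zephyr)
Highest eligible bid: Helix at $117.
max(second-highest $99, reserve $105) = $105.

Helix pays $105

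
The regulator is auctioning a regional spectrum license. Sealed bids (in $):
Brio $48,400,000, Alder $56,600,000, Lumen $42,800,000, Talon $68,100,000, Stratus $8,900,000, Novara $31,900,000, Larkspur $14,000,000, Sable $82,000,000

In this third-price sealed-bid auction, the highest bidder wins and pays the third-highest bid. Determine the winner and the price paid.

Bids in order: 82,000,000 (Sable) > 68,100,000 (Talon) > 56,600,000 (Alder) > 48,400,000 (Brio) > 42,800,000 (Lumen) > 31,900,000 (Novara) > …
Sable wins; payment is bid #3 in the ranking = $56,600,000.

Sable pays $56,600,000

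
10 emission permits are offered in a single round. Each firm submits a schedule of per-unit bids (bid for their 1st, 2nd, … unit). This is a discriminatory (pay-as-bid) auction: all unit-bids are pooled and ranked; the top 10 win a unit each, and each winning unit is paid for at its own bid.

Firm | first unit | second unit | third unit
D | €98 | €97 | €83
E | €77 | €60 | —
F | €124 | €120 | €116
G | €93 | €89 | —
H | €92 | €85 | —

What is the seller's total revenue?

All unit-bids, highest first — top 10: 124 (F-1), 120 (F-2), 116 (F-3), 98 (D-1), 97 (D-2), 93 (G-1), 92 (H-1), 89 (G-2), 85 (H-2), 83 (D-3)
Next rejected bid: €77 (not a price — pay-as-bid).
Each winning unit pays its own bid.
Revenue = 124 + 120 + 116 + 98 + 97 + 93 + 92 + 89 + 85 + 83 = €997.

Total revenue: €997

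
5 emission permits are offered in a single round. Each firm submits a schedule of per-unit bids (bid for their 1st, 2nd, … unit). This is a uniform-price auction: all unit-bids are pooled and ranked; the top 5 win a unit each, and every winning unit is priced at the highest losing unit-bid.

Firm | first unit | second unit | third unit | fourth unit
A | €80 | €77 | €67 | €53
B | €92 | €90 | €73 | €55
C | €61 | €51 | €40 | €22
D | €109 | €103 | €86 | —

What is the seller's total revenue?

Merging the schedules and taking the best 5: 109 (D-1), 103 (D-2), 92 (B-1), 90 (B-2), 86 (D-3)
The (k+1)-th unit-bid is €80.
Allocation: B 2, D 3. Every unit priced at €80.
Revenue = 5 × 80 = €400.

Total revenue: €400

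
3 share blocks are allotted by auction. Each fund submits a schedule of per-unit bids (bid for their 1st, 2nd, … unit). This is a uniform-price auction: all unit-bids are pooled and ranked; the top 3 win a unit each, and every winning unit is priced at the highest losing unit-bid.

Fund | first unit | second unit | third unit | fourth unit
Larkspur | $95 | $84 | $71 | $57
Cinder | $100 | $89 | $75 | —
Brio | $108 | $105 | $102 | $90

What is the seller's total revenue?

All unit-bids, highest first — top 3: 108 (Brio-1), 105 (Brio-2), 102 (Brio-3)
The (k+1)-th unit-bid is $100.
Allocation: Brio 3. Every unit priced at $100.
Revenue = 3 × 100 = $300.

Total revenue: $300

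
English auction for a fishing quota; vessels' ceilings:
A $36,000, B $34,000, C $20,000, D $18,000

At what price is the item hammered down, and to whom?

Rule: the price rises until one bidder remains; the winner pays the price at which the last rival dropped out.
Limits in order: 36,000 (A) > 34,000 (B) > 20,000 (C) > 18,000 (D)
Bidding ends when B exits at $34,000; A takes it.

A wins at $34,000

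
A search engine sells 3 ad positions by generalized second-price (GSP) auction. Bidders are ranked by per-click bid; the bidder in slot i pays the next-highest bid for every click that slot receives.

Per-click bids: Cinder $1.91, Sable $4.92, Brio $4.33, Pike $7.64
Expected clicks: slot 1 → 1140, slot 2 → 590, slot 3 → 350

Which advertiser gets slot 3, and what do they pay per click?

Per-click bids in order: $7.64 (Pike) > $4.92 (Sable) > $4.33 (Brio) > $1.91 (Cinder)
Slot 3 goes to the third-ranked bidder, Brio, who pays the next bid down: $1.91/click.

Brio; $1.91 per click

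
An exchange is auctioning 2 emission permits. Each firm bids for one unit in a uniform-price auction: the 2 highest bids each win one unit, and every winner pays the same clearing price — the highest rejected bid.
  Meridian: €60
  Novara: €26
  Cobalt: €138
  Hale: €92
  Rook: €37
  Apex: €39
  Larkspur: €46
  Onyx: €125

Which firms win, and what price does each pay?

Cobalt, Onyx; each pays €92

Sorting: 138 (Cobalt), 125 (Onyx), 92 (Hale), 60 (Meridian), …
Winners (2 units): Cobalt, Onyx.
First losing bid is Hale's €92, which sets the uniform price.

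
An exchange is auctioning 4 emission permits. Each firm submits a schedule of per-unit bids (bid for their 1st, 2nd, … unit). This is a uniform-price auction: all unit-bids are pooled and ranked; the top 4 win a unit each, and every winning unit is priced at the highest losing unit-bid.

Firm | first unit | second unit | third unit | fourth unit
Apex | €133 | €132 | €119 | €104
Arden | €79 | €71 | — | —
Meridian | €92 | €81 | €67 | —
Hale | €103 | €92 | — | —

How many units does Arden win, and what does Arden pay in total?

Pooled unit-bids ranked (top 4): 133 (Apex-1), 132 (Apex-2), 119 (Apex-3), 104 (Apex-4)
Highest rejected unit-bid = €103.
Arden wins 0 unit(s) at €103 each.

Arden: 0 units, pays €0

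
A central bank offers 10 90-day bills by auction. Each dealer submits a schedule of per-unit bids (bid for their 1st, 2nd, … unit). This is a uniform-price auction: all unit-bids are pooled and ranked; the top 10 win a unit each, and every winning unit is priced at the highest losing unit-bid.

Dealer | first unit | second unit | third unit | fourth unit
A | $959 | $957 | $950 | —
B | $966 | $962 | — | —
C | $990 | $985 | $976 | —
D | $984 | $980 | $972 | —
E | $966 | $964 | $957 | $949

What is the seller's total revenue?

Total revenue: $9,590

Merging the schedules and taking the best 10: 990 (C-1), 985 (C-2), 984 (D-1), 980 (D-2), 976 (C-3), 972 (D-3), 966 (B-1), 966 (E-1), 964 (E-2), 962 (B-2)
The (k+1)-th unit-bid is $959.
Allocation: B 2, C 3, D 3, E 2. Every unit priced at $959.
Revenue = 10 × 959 = $9,590.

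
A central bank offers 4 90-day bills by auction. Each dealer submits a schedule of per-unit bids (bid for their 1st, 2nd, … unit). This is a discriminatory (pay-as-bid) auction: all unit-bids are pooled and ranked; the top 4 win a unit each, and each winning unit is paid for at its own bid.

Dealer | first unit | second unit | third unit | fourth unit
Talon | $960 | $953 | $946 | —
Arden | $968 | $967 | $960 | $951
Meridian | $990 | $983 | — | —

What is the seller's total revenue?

Total revenue: $3,908

Pooled unit-bids ranked (top 4): 990 (Meridian-1), 983 (Meridian-2), 968 (Arden-1), 967 (Arden-2)
Next rejected bid: $960 (not a price — pay-as-bid).
Each winning unit pays its own bid.
Revenue = 990 + 983 + 968 + 967 = $3,908.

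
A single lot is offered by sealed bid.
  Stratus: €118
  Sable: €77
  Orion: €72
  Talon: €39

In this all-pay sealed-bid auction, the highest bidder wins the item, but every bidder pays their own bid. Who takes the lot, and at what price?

All-pay sealed-bid auction: the highest bidder wins the item, but every bidder pays their own bid.
Bids ranked: 118 (Stratus) > 77 (Sable) > 72 (Orion) > 39 (Talon)
Stratus wins with the top bid; all bids are sunk regardless.

Stratus pays €118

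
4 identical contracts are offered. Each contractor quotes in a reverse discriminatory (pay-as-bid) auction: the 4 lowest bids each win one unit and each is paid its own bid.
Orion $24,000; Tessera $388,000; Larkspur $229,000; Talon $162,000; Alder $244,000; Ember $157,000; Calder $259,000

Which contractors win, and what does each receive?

Orion $24,000, Ember $157,000, Talon $162,000, Larkspur $229,000

Bids ranked low→high: 24,000 (Orion), 157,000 (Ember), 162,000 (Talon), 229,000 (Larkspur), 244,000 (Alder), 259,000 (Calder), …
The 4 lowest are Orion, Ember, Talon, Larkspur.
Each winner is paid its own bid: Orion $24,000, Ember $157,000, Talon $162,000, Larkspur $229,000.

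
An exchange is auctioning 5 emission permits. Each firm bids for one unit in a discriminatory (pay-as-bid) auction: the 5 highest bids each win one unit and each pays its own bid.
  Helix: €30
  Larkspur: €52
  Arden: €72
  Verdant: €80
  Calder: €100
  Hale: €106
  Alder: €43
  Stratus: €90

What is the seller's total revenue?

Ordering the bids: 106 (Hale), 100 (Calder), 90 (Stratus), 80 (Verdant), 72 (Arden), 52 (Larkspur), 43 (Alder), …
Winners (5 units): Hale, Calder, Stratus, Verdant, Arden.
Total revenue = 106 + 100 + 90 + 80 + 72 = €448.

Total revenue: €448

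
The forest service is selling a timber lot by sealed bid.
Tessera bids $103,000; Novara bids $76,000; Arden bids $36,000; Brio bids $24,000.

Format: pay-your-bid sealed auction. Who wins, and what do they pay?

Rule: the highest bidder wins and pays their own bid.
Bids in order: 103,000 (Tessera) > 76,000 (Novara) > 36,000 (Arden) > 24,000 (Brio)
First-price: Tessera pays what they bid, $103,000.

Tessera pays $103,000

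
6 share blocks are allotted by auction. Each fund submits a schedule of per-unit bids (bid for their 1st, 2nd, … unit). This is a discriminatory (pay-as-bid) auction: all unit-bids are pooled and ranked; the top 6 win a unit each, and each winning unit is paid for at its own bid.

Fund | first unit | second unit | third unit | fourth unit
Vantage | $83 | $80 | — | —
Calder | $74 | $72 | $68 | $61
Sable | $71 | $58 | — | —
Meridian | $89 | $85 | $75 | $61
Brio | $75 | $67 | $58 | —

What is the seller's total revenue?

Total revenue: $487

Pooled unit-bids ranked (top 6): 89 (Meridian-1), 85 (Meridian-2), 83 (Vantage-1), 80 (Vantage-2), 75 (Meridian-3), 75 (Brio-1)
Next rejected bid: $74 (not a price — pay-as-bid).
Each winning unit pays its own bid.
Revenue = 89 + 85 + 83 + 80 + 75 + 75 = $487.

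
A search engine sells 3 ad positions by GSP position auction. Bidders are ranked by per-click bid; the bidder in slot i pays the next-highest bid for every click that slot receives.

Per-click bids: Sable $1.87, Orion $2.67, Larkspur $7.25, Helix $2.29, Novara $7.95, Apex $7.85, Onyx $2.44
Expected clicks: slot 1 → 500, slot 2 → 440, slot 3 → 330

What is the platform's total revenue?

Total revenue: $7996.10

Per-click bids in order: $7.95 (Novara) > $7.85 (Apex) > $7.25 (Larkspur) > $2.67 (Orion) > …
Slot 1: Novara pays $7.85 × 500 = $3925.00
Slot 2: Apex pays $7.25 × 440 = $3190.00
Slot 3: Larkspur pays $2.67 × 330 = $881.10
Total = $7996.10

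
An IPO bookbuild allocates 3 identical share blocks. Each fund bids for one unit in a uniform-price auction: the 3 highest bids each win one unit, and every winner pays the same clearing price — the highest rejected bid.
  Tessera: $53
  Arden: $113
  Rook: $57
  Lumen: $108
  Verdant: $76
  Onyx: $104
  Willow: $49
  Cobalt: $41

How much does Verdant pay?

Verdant pays $0

Ordering the bids: 113 (Arden), 108 (Lumen), 104 (Onyx), 76 (Verdant), 57 (Rook), …
Top 3: Arden, Lumen, Onyx.
Clearing price = highest rejected bid = $76.
Verdant does not win → pays $0.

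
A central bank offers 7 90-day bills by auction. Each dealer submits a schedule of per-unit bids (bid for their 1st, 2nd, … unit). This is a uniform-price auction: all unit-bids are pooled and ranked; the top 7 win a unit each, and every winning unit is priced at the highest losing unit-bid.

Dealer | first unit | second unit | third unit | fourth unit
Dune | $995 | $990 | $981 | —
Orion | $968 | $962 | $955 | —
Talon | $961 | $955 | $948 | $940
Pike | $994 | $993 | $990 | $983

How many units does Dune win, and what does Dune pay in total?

Dune: 3 units, pays $2,904

Pooled unit-bids ranked (top 7): 995 (Dune-1), 994 (Pike-1), 993 (Pike-2), 990 (Dune-2), 990 (Pike-3), 983 (Pike-4), 981 (Dune-3)
First bid not allocated: $968.
Dune wins 3 unit(s) at $968 each.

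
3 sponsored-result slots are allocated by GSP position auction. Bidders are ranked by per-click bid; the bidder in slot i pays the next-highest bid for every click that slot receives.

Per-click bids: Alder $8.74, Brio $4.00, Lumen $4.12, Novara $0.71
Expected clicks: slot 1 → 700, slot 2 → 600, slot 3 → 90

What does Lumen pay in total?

Lumen pays $2400.00

Per-click bids in order: $8.74 (Alder) > $4.12 (Lumen) > $4.00 (Brio) > $0.71 (Novara)
Lumen holds slot 2 → pays next bid $4.00 × 600 clicks = $2400.00.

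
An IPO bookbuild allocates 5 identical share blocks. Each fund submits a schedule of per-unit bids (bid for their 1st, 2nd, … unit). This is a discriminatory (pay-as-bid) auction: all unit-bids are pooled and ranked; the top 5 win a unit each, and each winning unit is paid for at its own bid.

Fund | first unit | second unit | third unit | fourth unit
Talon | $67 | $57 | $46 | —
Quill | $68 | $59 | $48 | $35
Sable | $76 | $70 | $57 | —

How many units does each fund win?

All unit-bids, highest first — top 5: 76 (Sable-1), 70 (Sable-2), 68 (Quill-1), 67 (Talon-1), 59 (Quill-2)
Next rejected bid: $57 (not a price — pay-as-bid).
Allocation: Quill 2, Sable 2, Talon 1.

Quill 2, Sable 2, Talon 1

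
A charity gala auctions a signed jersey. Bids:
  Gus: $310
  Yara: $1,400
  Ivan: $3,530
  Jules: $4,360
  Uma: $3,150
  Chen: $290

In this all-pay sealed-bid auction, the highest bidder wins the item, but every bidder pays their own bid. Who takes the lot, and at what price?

Rule: the highest bidder wins the item, but every bidder pays their own bid.
Sorting bids: 4,360 (Jules) > 3,530 (Ivan) > 3,150 (Uma) > 1,400 (Yara) > 310 (Gus) > 290 (Chen)
Jules wins with the top bid; all bids are sunk regardless.

Jules pays $4,360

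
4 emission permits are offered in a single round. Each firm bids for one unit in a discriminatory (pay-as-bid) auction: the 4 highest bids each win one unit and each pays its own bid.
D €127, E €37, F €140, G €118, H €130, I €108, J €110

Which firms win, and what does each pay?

Bids ranked high→low: 140 (F), 130 (H), 127 (D), 118 (G), 110 (J), 108 (I), …
The 4 highest are F, H, D, G.
Each winner pays its own bid: F €140, H €130, D €127, G €118.

F €140, H €130, D €127, G €118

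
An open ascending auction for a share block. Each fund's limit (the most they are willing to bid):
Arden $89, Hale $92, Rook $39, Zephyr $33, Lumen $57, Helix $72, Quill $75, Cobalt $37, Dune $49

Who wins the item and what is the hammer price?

Limits in order: 92 (Hale) > 89 (Arden) > 75 (Quill) > 72 (Helix) > 57 (Lumen) > 49 (Dune) > …
Bidding ends when Arden exits at $89; Hale takes it.

Hale wins at $89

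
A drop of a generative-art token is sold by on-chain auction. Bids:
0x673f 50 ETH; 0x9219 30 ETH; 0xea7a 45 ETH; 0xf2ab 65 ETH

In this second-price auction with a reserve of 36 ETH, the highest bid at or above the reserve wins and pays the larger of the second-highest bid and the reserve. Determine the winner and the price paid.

Bids ranked: 65 (0xf2ab) > 50 (0x673f) > 45 (0xea7a) > 30 (0x9219)
Highest eligible bid: 0xf2ab at 65 ETH.
Second-highest bid 50 ETH exceeds the reserve 36 ETH → payment 50 ETH.

0xf2ab pays 50 ETH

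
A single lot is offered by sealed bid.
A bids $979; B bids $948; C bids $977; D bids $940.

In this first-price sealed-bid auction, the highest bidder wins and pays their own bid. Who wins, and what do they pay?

A pays $979

Sorting bids: 979 (A) > 977 (C) > 948 (B) > 940 (D)
A has the highest bid and pays exactly that: $979.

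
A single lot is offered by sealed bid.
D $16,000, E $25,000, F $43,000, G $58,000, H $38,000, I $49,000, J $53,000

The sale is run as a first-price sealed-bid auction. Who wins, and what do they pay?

G pays $58,000

Bids in order: 58,000 (G) > 53,000 (J) > 49,000 (I) > 43,000 (F) > 38,000 (H) > 25,000 (E) > …
G is highest → pays own bid, $58,000.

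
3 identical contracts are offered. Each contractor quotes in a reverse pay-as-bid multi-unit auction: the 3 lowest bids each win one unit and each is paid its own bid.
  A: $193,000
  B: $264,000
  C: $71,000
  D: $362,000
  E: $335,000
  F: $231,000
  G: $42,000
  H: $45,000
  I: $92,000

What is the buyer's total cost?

Total cost: $158,000

Ordering the bids: 42,000 (G), 45,000 (H), 71,000 (C), 92,000 (I), 193,000 (A), …
The 3 lowest are G, H, C.
Total cost = 42,000 + 45,000 + 71,000 = $158,000.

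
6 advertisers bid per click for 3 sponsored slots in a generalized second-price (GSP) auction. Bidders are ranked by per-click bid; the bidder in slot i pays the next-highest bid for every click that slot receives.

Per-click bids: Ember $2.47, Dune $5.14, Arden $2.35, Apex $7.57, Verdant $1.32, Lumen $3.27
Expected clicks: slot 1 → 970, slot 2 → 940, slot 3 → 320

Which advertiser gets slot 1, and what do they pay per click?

Apex; $5.14 per click

Sorting advertisers: $7.57 (Apex) > $5.14 (Dune) > $3.27 (Lumen) > $2.47 (Ember) > …
Slot 1 goes to the first-ranked bidder, Apex, who pays the next bid down: $5.14/click.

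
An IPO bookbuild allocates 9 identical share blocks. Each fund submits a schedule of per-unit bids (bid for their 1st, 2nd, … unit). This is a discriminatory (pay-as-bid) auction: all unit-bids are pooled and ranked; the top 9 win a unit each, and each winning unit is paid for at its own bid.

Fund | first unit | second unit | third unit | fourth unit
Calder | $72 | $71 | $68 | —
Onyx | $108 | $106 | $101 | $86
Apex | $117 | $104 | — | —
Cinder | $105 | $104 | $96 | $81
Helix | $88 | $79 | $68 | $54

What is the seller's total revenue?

Merging the schedules and taking the best 9: 117 (Apex-1), 108 (Onyx-1), 106 (Onyx-2), 105 (Cinder-1), 104 (Apex-2), 104 (Cinder-2), 101 (Onyx-3), 96 (Cinder-3), 88 (Helix-1)
Next rejected bid: $86 (not a price — pay-as-bid).
Each winning unit pays its own bid.
Revenue = 117 + 108 + 106 + 105 + 104 + 104 + 101 + 96 + 88 = $929.

Total revenue: $929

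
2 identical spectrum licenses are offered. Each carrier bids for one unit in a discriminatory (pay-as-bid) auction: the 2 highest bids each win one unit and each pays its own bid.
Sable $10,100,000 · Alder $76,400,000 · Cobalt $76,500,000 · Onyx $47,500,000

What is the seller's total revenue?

Total revenue: $152,900,000

Bids ranked high→low: 76,500,000 (Cobalt), 76,400,000 (Alder), 47,500,000 (Onyx), 10,100,000 (Sable)
The 2 highest are Cobalt, Alder.
Total revenue = 76,500,000 + 76,400,000 = $152,900,000.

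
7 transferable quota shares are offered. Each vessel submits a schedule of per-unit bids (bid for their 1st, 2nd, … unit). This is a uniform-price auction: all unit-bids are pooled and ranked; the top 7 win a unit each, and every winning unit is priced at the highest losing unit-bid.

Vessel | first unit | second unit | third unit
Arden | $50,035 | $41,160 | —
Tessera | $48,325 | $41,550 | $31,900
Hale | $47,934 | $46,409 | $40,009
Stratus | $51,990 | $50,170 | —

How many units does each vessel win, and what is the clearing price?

Arden 1, Hale 2, Stratus 2, Tessera 2; clearing price $41,160

All unit-bids, highest first — top 7: 51,990 (Stratus-1), 50,170 (Stratus-2), 50,035 (Arden-1), 48,325 (Tessera-1), 47,934 (Hale-1), 46,409 (Hale-2), 41,550 (Tessera-2)
The (k+1)-th unit-bid is $41,160.
Allocation: Arden 1, Hale 2, Stratus 2, Tessera 2.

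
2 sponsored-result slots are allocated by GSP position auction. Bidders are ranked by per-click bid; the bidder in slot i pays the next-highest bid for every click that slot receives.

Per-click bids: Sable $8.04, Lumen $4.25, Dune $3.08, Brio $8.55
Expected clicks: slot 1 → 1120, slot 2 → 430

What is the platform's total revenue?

Total revenue: $10832.30

Ranked by bid: $8.55 (Brio) > $8.04 (Sable) > $4.25 (Lumen) > …
Slot 1: Brio pays $8.04 × 1120 = $9004.80
Slot 2: Sable pays $4.25 × 430 = $1827.50
Total = $10832.30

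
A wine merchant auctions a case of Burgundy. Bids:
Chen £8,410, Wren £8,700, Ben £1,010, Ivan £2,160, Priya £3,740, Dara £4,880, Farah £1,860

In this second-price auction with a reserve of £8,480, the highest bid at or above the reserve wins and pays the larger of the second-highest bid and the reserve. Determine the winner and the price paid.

Wren pays £8,480

Bids ranked: 8,700 (Wren) > 8,410 (Chen) > 4,880 (Dara) > 3,740 (Priya) > 2,160 (Ivan) > 1,860 (Farah) > …
Highest eligible bid: Wren at £8,700.
max(second-highest £8,410, reserve £8,480) = £8,480.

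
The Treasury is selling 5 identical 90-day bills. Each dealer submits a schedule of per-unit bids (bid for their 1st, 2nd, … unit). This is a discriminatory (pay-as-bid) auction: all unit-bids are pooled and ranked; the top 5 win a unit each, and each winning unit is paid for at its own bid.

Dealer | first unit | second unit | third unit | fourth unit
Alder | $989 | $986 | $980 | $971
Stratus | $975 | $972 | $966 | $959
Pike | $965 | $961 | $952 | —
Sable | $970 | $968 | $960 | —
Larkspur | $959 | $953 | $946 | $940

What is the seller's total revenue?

Pooled unit-bids ranked (top 5): 989 (Alder-1), 986 (Alder-2), 980 (Alder-3), 975 (Stratus-1), 972 (Stratus-2)
Next rejected bid: $971 (not a price — pay-as-bid).
Each winning unit pays its own bid.
Revenue = 989 + 986 + 980 + 975 + 972 = $4,902.

Total revenue: $4,902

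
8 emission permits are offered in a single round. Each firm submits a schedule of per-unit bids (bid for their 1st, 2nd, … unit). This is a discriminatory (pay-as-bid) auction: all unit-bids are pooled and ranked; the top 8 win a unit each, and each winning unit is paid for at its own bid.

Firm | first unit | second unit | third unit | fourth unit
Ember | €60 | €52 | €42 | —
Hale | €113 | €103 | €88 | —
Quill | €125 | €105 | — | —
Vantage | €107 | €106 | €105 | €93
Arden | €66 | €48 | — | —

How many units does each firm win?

Hale 2, Quill 2, Vantage 4

Merging the schedules and taking the best 8: 125 (Quill-1), 113 (Hale-1), 107 (Vantage-1), 106 (Vantage-2), 105 (Quill-2), 105 (Vantage-3), 103 (Hale-2), 93 (Vantage-4)
Next rejected bid: €88 (not a price — pay-as-bid).
Allocation: Hale 2, Quill 2, Vantage 4.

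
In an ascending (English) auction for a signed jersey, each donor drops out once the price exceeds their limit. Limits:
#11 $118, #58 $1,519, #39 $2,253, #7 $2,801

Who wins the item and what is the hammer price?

#7 wins at $2,253

Ascending (English) auction: the price rises until one bidder remains; the winner pays the price at which the last rival dropped out.
Limits in order: 2,801 (#7) > 2,253 (#39) > 1,519 (#58) > 118 (#11)
Bidding ends when #39 exits at $2,253; #7 takes it.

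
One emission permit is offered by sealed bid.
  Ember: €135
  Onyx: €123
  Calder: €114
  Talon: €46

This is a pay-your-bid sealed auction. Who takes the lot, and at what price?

Ember pays €135

Sorting bids: 135 (Ember) > 123 (Onyx) > 114 (Calder) > 46 (Talon)
Ember has the highest bid and pays exactly that: €135.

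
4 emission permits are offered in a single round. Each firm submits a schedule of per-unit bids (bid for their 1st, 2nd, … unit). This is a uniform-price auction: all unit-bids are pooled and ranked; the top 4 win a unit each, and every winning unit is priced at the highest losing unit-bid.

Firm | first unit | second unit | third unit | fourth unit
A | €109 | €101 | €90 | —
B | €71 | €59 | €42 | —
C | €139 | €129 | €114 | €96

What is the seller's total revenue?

Merging the schedules and taking the best 4: 139 (C-1), 129 (C-2), 114 (C-3), 109 (A-1)
The (k+1)-th unit-bid is €101.
Allocation: A 1, C 3. Every unit priced at €101.
Revenue = 4 × 101 = €404.

Total revenue: €404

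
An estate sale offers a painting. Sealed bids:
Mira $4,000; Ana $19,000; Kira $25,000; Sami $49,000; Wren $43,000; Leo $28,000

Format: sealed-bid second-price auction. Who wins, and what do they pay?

Sami pays $43,000

Bids in order: 49,000 (Sami) > 43,000 (Wren) > 28,000 (Leo) > 25,000 (Kira) > 19,000 (Ana) > 4,000 (Mira)
Second-price: Sami pays Wren's bid of $43,000.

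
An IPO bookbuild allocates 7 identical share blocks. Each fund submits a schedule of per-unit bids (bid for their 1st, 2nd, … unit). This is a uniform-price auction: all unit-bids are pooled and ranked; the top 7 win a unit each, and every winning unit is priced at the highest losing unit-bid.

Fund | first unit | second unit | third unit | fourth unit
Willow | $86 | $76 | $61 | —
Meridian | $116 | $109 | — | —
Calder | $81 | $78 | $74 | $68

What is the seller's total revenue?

Merging the schedules and taking the best 7: 116 (Meridian-1), 109 (Meridian-2), 86 (Willow-1), 81 (Calder-1), 78 (Calder-2), 76 (Willow-2), 74 (Calder-3)
First bid not allocated: $68.
Allocation: Calder 3, Meridian 2, Willow 2. Every unit priced at $68.
Revenue = 7 × 68 = $476.

Total revenue: $476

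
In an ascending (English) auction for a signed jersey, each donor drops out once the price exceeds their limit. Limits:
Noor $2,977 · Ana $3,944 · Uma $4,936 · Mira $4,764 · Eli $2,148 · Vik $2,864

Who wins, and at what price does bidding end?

Uma wins at $4,764

Limits ranked: 4,936 (Uma) > 4,764 (Mira) > 3,944 (Ana) > 2,977 (Noor) > 2,864 (Vik) > 2,148 (Eli)
Mira is the last rival to drop out, at $4,764; Uma remains and wins at that price.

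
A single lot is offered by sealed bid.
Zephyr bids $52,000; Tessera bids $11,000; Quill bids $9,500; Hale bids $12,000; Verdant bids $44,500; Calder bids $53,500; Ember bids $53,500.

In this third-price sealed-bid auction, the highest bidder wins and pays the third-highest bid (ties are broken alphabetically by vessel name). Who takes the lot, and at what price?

Bids ranked: 53,500 (Calder) > 53,500 (Ember) > 52,000 (Zephyr) > 44,500 (Verdant) > 12,000 (Hale) > 11,000 (Tessera) > …
Calder and Ember tie at $53,500; tie-break gives it to Calder.
Calder is highest; pays the third-highest bid, $52,000.

Calder pays $52,000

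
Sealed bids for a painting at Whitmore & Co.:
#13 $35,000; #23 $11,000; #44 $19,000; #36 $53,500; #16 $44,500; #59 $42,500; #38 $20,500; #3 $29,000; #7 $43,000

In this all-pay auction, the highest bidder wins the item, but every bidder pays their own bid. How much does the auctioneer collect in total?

Total revenue: $298,000

Rule: the highest bidder wins the item, but every bidder pays their own bid.
Bids ranked: 53,500 (#36) > 44,500 (#16) > 43,000 (#7) > 42,500 (#59) > 35,000 (#13) > 29,000 (#3) > …
Every bidder forfeits their bid regardless of winning.
Revenue = 35,000 + 11,000 + 19,000 + 53,500 + 44,500 + 42,500 + 20,500 + 29,000 + 43,000 = $298,000.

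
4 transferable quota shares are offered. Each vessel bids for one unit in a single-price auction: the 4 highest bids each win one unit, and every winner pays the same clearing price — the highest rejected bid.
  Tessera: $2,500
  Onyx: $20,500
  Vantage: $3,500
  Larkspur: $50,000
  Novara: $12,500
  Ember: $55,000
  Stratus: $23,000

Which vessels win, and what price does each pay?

Ember, Larkspur, Stratus, Onyx; each pays $12,500

Ordering the bids: 55,000 (Ember), 50,000 (Larkspur), 23,000 (Stratus), 20,500 (Onyx), 12,500 (Novara), 3,500 (Vantage), …
Winners (4 units): Ember, Larkspur, Stratus, Onyx.
Clearing price = highest rejected bid = $12,500.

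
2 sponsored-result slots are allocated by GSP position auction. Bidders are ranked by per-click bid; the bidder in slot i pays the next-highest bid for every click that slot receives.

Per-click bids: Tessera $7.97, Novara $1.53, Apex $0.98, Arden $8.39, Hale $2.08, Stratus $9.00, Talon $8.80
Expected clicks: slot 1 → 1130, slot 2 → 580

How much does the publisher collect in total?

Total revenue: $14810.20

Per-click bids in order: $9.00 (Stratus) > $8.80 (Talon) > $8.39 (Arden) > …
Slot 1: Stratus pays $8.80 × 1130 = $9944.00
Slot 2: Talon pays $8.39 × 580 = $4866.20
Total = $14810.20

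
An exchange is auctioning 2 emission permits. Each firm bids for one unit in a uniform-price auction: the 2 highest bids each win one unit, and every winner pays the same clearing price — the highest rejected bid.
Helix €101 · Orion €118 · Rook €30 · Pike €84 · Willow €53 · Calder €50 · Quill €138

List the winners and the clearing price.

Bids ranked high→low: 138 (Quill), 118 (Orion), 101 (Helix), 84 (Pike), …
The 2 highest are Quill, Orion.
Highest unsuccessful bid: €101 → clearing price.

Quill, Orion; each pays €101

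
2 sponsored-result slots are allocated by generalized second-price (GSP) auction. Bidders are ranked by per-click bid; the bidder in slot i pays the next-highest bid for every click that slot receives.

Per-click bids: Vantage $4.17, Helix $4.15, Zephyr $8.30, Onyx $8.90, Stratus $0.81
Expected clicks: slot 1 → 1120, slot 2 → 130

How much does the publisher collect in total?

Sorting advertisers: $8.90 (Onyx) > $8.30 (Zephyr) > $4.17 (Vantage) > …
Slot 1: Onyx pays $8.30 × 1120 = $9296.00
Slot 2: Zephyr pays $4.17 × 130 = $542.10
Total = $9838.10

Total revenue: $9838.10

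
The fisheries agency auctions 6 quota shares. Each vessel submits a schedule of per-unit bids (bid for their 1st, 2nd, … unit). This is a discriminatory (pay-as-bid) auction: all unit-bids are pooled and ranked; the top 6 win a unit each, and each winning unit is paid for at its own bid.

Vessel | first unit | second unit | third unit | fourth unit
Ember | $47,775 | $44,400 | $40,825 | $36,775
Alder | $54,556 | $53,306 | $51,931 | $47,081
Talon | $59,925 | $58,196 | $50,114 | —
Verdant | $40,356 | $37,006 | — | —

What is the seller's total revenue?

Merging the schedules and taking the best 6: 59,925 (Talon-1), 58,196 (Talon-2), 54,556 (Alder-1), 53,306 (Alder-2), 51,931 (Alder-3), 50,114 (Talon-3)
Next rejected bid: $47,775 (not a price — pay-as-bid).
Each winning unit pays its own bid.
Revenue = 59,925 + 58,196 + 54,556 + 53,306 + 51,931 + 50,114 = $328,028.

Total revenue: $328,028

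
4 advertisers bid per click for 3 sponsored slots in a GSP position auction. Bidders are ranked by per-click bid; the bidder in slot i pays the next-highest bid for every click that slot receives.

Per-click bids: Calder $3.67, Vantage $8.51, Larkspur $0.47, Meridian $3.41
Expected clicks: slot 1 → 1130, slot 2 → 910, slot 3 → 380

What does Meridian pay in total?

Meridian pays $178.60

Per-click bids in order: $8.51 (Vantage) > $3.67 (Calder) > $3.41 (Meridian) > $0.47 (Larkspur)
Meridian holds slot 3 → pays next bid $0.47 × 380 clicks = $178.60.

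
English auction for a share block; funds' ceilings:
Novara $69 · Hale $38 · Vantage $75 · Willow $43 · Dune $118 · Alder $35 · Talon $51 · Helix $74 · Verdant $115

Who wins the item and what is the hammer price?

Limits ranked: 118 (Dune) > 115 (Verdant) > 75 (Vantage) > 74 (Helix) > 69 (Novara) > 51 (Talon) > …
Verdant is the last rival to drop out, at $115; Dune remains and wins at that price.

Dune wins at $115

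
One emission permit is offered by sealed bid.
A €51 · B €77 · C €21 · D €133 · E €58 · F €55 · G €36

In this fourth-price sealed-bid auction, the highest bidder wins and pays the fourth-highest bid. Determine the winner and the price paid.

Bids ranked: 133 (D) > 77 (B) > 58 (E) > 55 (F) > 51 (A) > 36 (G) > …
D wins; payment is bid #4 in the ranking = €55.

D pays €55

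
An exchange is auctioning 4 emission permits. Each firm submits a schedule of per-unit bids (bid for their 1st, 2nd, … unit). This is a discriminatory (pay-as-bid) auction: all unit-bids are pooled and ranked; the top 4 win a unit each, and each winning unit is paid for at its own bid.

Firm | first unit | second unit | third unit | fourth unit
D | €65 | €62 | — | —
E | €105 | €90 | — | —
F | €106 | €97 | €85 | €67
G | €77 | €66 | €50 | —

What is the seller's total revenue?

All unit-bids, highest first — top 4: 106 (F-1), 105 (E-1), 97 (F-2), 90 (E-2)
Next rejected bid: €85 (not a price — pay-as-bid).
Each winning unit pays its own bid.
Revenue = 106 + 105 + 97 + 90 = €398.

Total revenue: €398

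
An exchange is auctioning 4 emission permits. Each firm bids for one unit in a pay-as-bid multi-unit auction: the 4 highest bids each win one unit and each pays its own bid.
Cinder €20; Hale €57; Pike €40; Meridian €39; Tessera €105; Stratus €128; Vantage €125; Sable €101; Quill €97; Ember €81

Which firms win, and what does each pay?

Stratus €128, Vantage €125, Tessera €105, Sable €101

Sorting: 128 (Stratus), 125 (Vantage), 105 (Tessera), 101 (Sable), 97 (Quill), 81 (Ember), …
Top 4: Stratus, Vantage, Tessera, Sable.
Each winner pays its own bid: Stratus €128, Vantage €125, Tessera €105, Sable €101.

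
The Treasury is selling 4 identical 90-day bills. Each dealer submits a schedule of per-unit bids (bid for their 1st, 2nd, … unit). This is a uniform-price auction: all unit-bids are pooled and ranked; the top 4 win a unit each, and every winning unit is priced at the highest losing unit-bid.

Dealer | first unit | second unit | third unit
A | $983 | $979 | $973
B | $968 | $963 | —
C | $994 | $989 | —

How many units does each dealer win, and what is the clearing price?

Pooled unit-bids ranked (top 4): 994 (C-1), 989 (C-2), 983 (A-1), 979 (A-2)
First bid not allocated: $973.
Allocation: A 2, C 2.

A 2, C 2; clearing price $973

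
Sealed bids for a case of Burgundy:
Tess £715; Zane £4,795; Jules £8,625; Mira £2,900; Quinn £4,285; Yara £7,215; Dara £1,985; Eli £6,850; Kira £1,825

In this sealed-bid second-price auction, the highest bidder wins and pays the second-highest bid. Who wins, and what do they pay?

Jules pays £7,215

Rule: the highest bidder wins and pays the second-highest bid.
Bids in order: 8,625 (Jules) > 7,215 (Yara) > 6,850 (Eli) > 4,795 (Zane) > 4,285 (Quinn) > 2,900 (Mira) > …
Jules wins with the highest bid; price is set by the runner-up at £7,215.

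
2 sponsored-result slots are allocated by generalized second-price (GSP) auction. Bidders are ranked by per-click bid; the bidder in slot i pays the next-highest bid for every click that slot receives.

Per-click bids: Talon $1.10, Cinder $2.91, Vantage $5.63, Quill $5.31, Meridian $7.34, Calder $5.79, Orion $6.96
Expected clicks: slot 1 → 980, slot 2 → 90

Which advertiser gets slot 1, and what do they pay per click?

Meridian; $6.96 per click

Sorting advertisers: $7.34 (Meridian) > $6.96 (Orion) > $5.79 (Calder) > …
Slot 1 goes to the first-ranked bidder, Meridian, who pays the next bid down: $6.96/click.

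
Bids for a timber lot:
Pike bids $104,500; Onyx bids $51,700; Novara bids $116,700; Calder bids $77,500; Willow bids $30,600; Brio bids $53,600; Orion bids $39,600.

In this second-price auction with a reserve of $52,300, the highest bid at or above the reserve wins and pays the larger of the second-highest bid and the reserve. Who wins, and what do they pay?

Novara pays $104,500

Second-price auction with a reserve of $52,300: the highest bid at or above the reserve wins and pays the larger of the second-highest bid and the reserve.
Bids in order: 116,700 (Novara) > 104,500 (Pike) > 77,500 (Calder) > 53,600 (Brio) > 51,700 (Onyx) > 39,600 (Orion) > …
Highest eligible bid: Novara at $116,700.
Second-highest bid $104,500 exceeds the reserve $52,300 → payment $104,500.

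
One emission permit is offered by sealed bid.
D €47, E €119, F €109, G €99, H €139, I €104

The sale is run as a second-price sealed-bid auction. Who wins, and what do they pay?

Bids ranked: 139 (H) > 119 (E) > 109 (F) > 104 (I) > 99 (G) > 47 (D)
H wins with the highest bid; price is set by the runner-up at €119.

H pays €119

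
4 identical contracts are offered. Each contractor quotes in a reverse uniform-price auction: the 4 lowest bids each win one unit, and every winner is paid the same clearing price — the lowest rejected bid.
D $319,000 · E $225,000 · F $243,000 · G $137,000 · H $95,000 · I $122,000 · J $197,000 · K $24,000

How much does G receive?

G is paid $197,000

Ordering the bids: 24,000 (K), 95,000 (H), 122,000 (I), 137,000 (G), 197,000 (J), 225,000 (E), …
Winners (4 units): K, H, I, G.
Clearing price = lowest rejected bid = $197,000.
G wins → is paid $197,000.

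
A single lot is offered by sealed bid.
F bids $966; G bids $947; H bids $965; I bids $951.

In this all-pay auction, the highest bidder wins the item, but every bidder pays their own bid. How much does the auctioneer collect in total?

Total revenue: $3,829

All-pay auction: the highest bidder wins the item, but every bidder pays their own bid.
Sorting bids: 966 (F) > 965 (H) > 951 (I) > 947 (G)
F wins with the top bid; all bids are sunk regardless.
Every bidder forfeits their bid regardless of winning.
Revenue = 966 + 947 + 965 + 951 = $3,829.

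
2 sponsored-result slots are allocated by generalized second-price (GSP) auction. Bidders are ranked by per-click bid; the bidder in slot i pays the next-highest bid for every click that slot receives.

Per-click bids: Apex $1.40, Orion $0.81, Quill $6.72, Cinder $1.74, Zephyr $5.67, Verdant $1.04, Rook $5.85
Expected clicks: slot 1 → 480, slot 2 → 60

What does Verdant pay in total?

Verdant pays $0.00

Per-click bids in order: $6.72 (Quill) > $5.85 (Rook) > $5.67 (Zephyr) > …
Verdant ranks below slot 2 → no slot, pays nothing.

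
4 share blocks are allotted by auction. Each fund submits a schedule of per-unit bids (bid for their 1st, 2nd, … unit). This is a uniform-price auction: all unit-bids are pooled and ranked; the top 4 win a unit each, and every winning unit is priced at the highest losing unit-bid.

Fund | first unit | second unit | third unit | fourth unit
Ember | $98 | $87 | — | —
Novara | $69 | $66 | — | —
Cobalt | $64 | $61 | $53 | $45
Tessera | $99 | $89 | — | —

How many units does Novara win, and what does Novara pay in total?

All unit-bids, highest first — top 4: 99 (Tessera-1), 98 (Ember-1), 89 (Tessera-2), 87 (Ember-2)
Highest rejected unit-bid = $69.
Novara wins 0 unit(s) at $69 each.

Novara: 0 units, pays $0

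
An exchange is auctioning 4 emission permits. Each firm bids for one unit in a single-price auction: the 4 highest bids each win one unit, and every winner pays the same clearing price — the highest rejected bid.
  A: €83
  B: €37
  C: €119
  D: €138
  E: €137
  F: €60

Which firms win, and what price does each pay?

Bids ranked high→low: 138 (D), 137 (E), 119 (C), 83 (A), 60 (F), 37 (B)
Winners (4 units): D, E, C, A.
Highest unsuccessful bid: €60 → clearing price.

D, E, C, A; each pays €60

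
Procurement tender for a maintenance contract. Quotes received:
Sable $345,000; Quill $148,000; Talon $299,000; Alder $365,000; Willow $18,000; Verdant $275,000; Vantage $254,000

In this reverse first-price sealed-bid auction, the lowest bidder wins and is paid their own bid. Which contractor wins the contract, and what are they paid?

Reverse first-price sealed-bid auction: the lowest bidder wins and is paid their own bid.
Bids ranked: 18,000 (Willow) < 148,000 (Quill) < 254,000 (Vantage) < 275,000 (Verdant) < 299,000 (Talon) < 345,000 (Sable) < …
First-price: Willow is paid what they bid, $18,000.

Willow is paid $18,000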